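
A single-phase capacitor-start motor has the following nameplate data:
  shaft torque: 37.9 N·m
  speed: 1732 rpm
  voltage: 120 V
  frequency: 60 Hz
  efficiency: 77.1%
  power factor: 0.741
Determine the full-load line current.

ω = 2π×1732/60 = 181.4 rad/s; P_out = τω = 37.9 × 181.4 = 6875 W
P_in = P_out / η = 6875 / 0.771 = 8917 W
I = P_in / (V·cosφ) = 8917 / (120 × 0.741) = 100 A

100 A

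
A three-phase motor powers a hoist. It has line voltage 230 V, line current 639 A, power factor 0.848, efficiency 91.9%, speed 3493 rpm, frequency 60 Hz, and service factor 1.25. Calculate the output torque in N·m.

542 N·m

P_in = √3·V·I·cosφ = 1.732 × 230 × 639 × 0.848 = 215860 W
P_out = η·P_in = 0.919 × 215860 = 198375 W
n = 3493 rpm
ω = 2π×3493/60 = 365.8 rad/s
τ = P_out/ω = 198375/365.8 = 542 N·m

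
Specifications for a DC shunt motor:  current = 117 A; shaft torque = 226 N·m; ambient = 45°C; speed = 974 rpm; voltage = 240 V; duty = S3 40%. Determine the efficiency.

ω = 2π × 974/60 = 102 rad/s; P_out = τω = 226 × 102 = 23052 W
P_in = V·I = 240 × 117 = 28080 W
η = P_out / P_in = 23052 / 28080 = 0.821 = 82.1%

82.1 %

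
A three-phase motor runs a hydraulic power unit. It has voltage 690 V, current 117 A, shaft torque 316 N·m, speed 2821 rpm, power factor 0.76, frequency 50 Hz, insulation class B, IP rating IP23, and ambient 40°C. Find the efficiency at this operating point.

87.8 %

ω = 2π × 2821/60 = 295.4 rad/s; P_out = τω = 316 × 295.4 = 93346 W
P_in = √3·V_L·I_L·cosφ = 1.732 × 690 × 117 × 0.76 = 106267 W
η = P_out / P_in = 93346 / 106267 = 0.878 = 87.8%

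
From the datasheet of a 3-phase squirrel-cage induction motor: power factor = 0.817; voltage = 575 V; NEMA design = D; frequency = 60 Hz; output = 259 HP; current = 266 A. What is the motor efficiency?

P_out = 259 × 746 = 193214 W
P_in = √3·V_L·I_L·cosφ = 1.732 × 575 × 266 × 0.817 = 216431 W
η = P_out / P_in = 193214 / 216431 = 0.893 = 89.3%

89.3 %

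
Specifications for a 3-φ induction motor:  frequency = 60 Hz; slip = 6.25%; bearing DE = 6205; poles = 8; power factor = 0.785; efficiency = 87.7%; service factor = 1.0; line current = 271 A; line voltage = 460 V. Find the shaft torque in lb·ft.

P_in = √3·V·I·cosφ = 1.732 × 460 × 271 × 0.785 = 169490 W
P_out = η·P_in = 0.877 × 169490 = 148643 W
n_s = 120×60/8 = 900 rpm; n = 900×(1−0.0625) = 844 rpm
ω = 2π×844/60 = 88.38 rad/s
τ = P_out/ω = 148643/88.38 = 1682 N·m
In lb·ft: 1682/1.356 = 1240 lb·ft

1240 lb·ft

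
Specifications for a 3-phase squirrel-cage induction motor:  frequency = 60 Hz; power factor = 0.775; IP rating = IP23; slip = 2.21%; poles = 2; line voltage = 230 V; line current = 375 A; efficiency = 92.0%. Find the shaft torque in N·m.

289 N·m

P_in = √3·V·I·cosφ = 1.732 × 230 × 375 × 0.775 = 115773 W
P_out = η·P_in = 0.92 × 115773 = 106511 W
n_s = 120×60/2 = 3600 rpm; n = 3600×(1−0.0221) = 3520 rpm
ω = 2π×3520/60 = 368.6 rad/s
τ = P_out/ω = 106511/368.6 = 289 N·m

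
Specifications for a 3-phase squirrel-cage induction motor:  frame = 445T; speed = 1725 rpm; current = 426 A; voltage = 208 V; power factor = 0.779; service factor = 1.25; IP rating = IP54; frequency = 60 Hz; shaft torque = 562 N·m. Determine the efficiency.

ω = 2π × 1725/60 = 180.6 rad/s; P_out = τω = 562 × 180.6 = 101497 W
P_in = √3·V_L·I_L·cosφ = 1.732 × 208 × 426 × 0.779 = 119552 W
η = P_out / P_in = 101497 / 119552 = 0.849 = 84.9%

84.9 %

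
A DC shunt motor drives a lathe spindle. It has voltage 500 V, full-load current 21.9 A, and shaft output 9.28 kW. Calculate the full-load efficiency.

P_out = 9.28 kW = 9280 W
P_in = V·I = 500 × 21.9 = 10950 W
η = P_out / P_in = 9280 / 10950 = 0.847 = 84.7%

84.7 %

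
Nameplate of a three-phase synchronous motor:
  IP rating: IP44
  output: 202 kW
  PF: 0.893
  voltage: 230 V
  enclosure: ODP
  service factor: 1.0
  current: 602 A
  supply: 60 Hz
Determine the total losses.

P_in = √3·V·I·cosφ = 1.732×230×602×0.893 = 214153 W
P_out = 202000 W
Losses = P_in − P_out = 214153 − 202000 = 12153 W

12.2 kW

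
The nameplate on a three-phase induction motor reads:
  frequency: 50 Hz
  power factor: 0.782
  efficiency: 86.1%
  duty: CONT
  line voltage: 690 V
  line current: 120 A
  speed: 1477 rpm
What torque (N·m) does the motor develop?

P_in = √3·V·I·cosφ = 1.732 × 690 × 120 × 0.782 = 112146 W
P_out = η·P_in = 0.861 × 112146 = 96558 W
n = 1477 rpm
ω = 2π×1477/60 = 154.7 rad/s
τ = P_out/ω = 96558/154.7 = 624 N·m

624 N·m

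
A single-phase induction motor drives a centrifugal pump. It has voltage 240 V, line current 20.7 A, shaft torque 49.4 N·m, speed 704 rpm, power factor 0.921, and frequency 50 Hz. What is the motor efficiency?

79.6 %

ω = 2π × 704/60 = 73.72 rad/s; P_out = τω = 49.4 × 73.72 = 3642 W
P_in = V·I·cosφ = 240 × 20.7 × 0.921 = 4576 W
η = P_out / P_in = 3642 / 4576 = 0.796 = 79.6%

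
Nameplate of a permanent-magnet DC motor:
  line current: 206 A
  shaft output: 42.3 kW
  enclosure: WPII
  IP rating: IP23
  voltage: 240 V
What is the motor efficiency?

P_out = 42.3 kW = 42300 W
P_in = V·I = 240 × 206 = 49440 W
η = P_out / P_in = 42300 / 49440 = 0.856 = 85.6%

85.6 %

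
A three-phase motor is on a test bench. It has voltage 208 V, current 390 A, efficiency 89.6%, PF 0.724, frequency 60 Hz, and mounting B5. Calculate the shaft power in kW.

P_in = √3·V·I·cosφ = 1.732 × 208 × 390 × 0.724 = 101722 W
P_out = η·P_in = 0.896 × 101722 = 91143 W

91.1 kW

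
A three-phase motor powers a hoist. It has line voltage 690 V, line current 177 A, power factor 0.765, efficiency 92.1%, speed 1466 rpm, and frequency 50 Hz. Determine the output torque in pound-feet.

P_in = √3·V·I·cosφ = 1.732 × 690 × 177 × 0.765 = 161820 W
P_out = η·P_in = 0.921 × 161820 = 149036 W
n = 1466 rpm
ω = 2π×1466/60 = 153.5 rad/s
τ = P_out/ω = 149036/153.5 = 970.9 N·m
In lb·ft: 970.9/1.356 = 716 lb·ft

716 lb·ft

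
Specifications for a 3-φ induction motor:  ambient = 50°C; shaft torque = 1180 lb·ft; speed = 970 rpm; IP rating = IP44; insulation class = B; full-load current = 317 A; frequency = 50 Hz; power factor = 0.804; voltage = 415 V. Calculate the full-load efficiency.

τ = 1180 lb·ft × 1.356 = 1600 N·m
ω = 2π × 970/60 = 101.6 rad/s; P_out = τω = 1600 × 101.6 = 162560 W
P_in = √3·V_L·I_L·cosφ = 1.732 × 415 × 317 × 0.804 = 183194 W
η = P_out / P_in = 162560 / 183194 = 0.887 = 88.7%

88.7 %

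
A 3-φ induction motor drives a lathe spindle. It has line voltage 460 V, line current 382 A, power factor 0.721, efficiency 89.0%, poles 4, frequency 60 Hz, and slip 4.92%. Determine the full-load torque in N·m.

P_in = √3·V·I·cosφ = 1.732 × 460 × 382 × 0.721 = 219434 W
P_out = η·P_in = 0.89 × 219434 = 195296 W
n_s = 120×60/4 = 1800 rpm; n = 1800×(1−0.0492) = 1711 rpm
ω = 2π×1711/60 = 179.2 rad/s
τ = P_out/ω = 195296/179.2 = 1090 N·m

1090 N·m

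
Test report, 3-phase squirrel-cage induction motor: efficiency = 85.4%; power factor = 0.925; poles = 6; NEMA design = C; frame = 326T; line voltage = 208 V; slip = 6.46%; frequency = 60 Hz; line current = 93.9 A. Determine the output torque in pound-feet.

168 lb·ft

P_in = √3·V·I·cosφ = 1.732 × 208 × 93.9 × 0.925 = 31291 W
P_out = η·P_in = 0.854 × 31291 = 26723 W
n_s = 120×60/6 = 1200 rpm; n = 1200×(1−0.0646) = 1122 rpm
ω = 2π×1122/60 = 117.5 rad/s
τ = P_out/ω = 26723/117.5 = 227.4 N·m
In lb·ft: 227.4/1.356 = 168 lb·ft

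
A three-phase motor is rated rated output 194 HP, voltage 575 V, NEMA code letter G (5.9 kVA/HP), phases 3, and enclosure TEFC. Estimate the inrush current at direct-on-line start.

1150 A

S_LR = 5.9 × 194 = 1144.6 kVA
I_LR = S_LR/(√3·V_L) = 1144600/(1.732×575) = 1150 A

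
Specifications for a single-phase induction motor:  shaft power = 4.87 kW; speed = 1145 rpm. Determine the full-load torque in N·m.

ω = 2π × 1145/60 = 119.9 rad/s
τ = P/ω = 4870/119.9 = 40.6 N·m

40.6 N·m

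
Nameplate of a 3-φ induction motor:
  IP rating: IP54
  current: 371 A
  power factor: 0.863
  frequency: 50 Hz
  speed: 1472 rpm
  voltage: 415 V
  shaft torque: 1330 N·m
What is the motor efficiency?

89.1 %

ω = 2π × 1472/60 = 154.1 rad/s; P_out = τω = 1330 × 154.1 = 204953 W
P_in = √3·V_L·I_L·cosφ = 1.732 × 415 × 371 × 0.863 = 230134 W
η = P_out / P_in = 204953 / 230134 = 0.891 = 89.1%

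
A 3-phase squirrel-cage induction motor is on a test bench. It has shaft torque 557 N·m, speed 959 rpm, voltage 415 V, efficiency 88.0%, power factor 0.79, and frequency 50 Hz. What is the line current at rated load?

ω = 2π×959/60 = 100.4 rad/s; P_out = τω = 557 × 100.4 = 55923 W
P_in = P_out / η = 55923 / 0.880 = 63549 W
I_L = P_in / (√3·V_L·cosφ) = 63549 / (1.732 × 415 × 0.79) = 112 A

112 A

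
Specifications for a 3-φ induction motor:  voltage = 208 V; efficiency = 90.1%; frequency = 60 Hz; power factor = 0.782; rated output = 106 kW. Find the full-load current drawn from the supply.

P_out = 106 kW = 106000 W
P_in = P_out / η = 106000 / 0.901 = 117647 W
I_L = P_in / (√3·V_L·cosφ) = 117647 / (1.732 × 208 × 0.782) = 418 A

418 A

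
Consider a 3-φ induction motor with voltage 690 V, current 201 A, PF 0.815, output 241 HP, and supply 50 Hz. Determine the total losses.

P_in = √3·V·I·cosφ = 1.732×690×201×0.815 = 195772 W
P_out = 241×746 = 179786 W
Losses = P_in − P_out = 195772 − 179786 = 15986 W

16000 W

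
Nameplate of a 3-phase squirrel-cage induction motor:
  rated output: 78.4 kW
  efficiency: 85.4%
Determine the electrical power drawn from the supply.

P_out = 78400 W
P_in = P_out/η = 78400/0.854 = 91803 W = 91.8 kW

91.8 kW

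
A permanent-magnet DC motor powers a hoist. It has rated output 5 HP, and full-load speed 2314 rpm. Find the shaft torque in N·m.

15.4 N·m

P_out = 5 × 746 = 3730 W
ω = 2π × 2314/60 = 242.3 rad/s
τ = P_out/ω = 3730/242.3 = 15.4 N·m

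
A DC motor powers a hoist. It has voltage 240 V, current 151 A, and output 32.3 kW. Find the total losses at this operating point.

P_in = V·I = 240×151 = 36240 W
P_out = 32300 W
Losses = P_in − P_out = 36240 − 32300 = 3940 W

3940 W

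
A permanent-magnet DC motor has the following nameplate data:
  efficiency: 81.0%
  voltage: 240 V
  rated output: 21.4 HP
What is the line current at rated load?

82.1 A

P_out = 21.4 × 746 = 15964 W
P_in = P_out / η = 15964 / 0.810 = 19709 W
I = P_in / V = 19709 / 240 = 82.1 A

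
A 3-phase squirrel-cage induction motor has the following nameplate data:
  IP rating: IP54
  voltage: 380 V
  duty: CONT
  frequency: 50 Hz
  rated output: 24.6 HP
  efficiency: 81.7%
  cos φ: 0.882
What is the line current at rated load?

P_out = 24.6 × 746 = 18352 W
P_in = P_out / η = 18352 / 0.817 = 22463 W
I_L = P_in / (√3·V_L·cosφ) = 22463 / (1.732 × 380 × 0.882) = 38.7 A

38.7 A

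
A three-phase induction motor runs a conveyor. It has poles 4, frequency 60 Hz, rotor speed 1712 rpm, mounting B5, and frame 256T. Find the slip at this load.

n_s = 120f/p = 120×60/4 = 1800 rpm
s = (n_s − n)/n_s = (1800 − 1712)/1800 = 0.0489

4.9 %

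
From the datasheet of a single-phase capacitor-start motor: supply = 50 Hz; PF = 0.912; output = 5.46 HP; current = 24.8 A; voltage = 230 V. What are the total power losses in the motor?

P_in = V·I·cosφ = 230×24.8×0.912 = 5202 W
P_out = 5.46×746 = 4073 W
Losses = P_in − P_out = 5202 − 4073 = 1129 W

1.13 kW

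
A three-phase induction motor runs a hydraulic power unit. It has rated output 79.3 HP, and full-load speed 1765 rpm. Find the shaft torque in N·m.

P_out = 79.3 × 746 = 59158 W
ω = 2π × 1765/60 = 184.8 rad/s
τ = P_out/ω = 59158/184.8 = 320 N·m

320 N·m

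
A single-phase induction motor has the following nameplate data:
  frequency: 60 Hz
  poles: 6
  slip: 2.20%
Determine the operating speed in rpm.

1174 rpm

n_s = 120f/p = 120×60/6 = 1200 rpm
n = n_s(1 − s) = 1200 × (1 − 0.022) = 1174 rpm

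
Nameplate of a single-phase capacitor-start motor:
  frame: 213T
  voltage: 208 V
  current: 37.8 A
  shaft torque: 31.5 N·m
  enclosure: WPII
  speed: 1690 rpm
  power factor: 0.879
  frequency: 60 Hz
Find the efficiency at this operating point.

80.7 %

ω = 2π × 1690/60 = 177 rad/s; P_out = τω = 31.5 × 177 = 5576 W
P_in = V·I·cosφ = 208 × 37.8 × 0.879 = 6911 W
η = P_out / P_in = 5576 / 6911 = 0.807 = 80.7%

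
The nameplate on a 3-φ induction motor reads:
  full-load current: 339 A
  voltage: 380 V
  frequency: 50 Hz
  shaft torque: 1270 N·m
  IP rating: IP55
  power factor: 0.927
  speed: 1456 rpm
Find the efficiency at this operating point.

ω = 2π × 1456/60 = 152.5 rad/s; P_out = τω = 1270 × 152.5 = 193675 W
P_in = √3·V_L·I_L·cosφ = 1.732 × 380 × 339 × 0.927 = 206829 W
η = P_out / P_in = 193675 / 206829 = 0.936 = 93.6%

93.6 %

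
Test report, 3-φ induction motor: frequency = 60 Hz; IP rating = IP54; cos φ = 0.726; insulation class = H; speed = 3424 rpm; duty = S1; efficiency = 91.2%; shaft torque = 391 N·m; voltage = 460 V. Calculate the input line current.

266 A

ω = 2π×3424/60 = 358.6 rad/s; P_out = τω = 391 × 358.6 = 140213 W
P_in = P_out / η = 140213 / 0.912 = 153742 W
I_L = P_in / (√3·V_L·cosφ) = 153742 / (1.732 × 460 × 0.726) = 266 A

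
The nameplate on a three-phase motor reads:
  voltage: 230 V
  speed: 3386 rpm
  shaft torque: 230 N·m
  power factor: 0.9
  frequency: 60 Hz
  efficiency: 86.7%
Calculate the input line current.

262 A

ω = 2π×3386/60 = 354.6 rad/s; P_out = τω = 230 × 354.6 = 81558 W
P_in = P_out / η = 81558 / 0.867 = 94069 W
I_L = P_in / (√3·V_L·cosφ) = 94069 / (1.732 × 230 × 0.9) = 262 A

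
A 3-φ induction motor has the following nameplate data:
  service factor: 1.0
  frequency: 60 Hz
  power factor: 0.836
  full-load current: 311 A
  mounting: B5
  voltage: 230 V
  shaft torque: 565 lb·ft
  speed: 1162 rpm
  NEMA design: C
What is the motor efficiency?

τ = 565 lb·ft × 1.356 = 766.1 N·m
ω = 2π × 1162/60 = 121.7 rad/s; P_out = τω = 766.1 × 121.7 = 93234 W
P_in = √3·V_L·I_L·cosφ = 1.732 × 230 × 311 × 0.836 = 103572 W
η = P_out / P_in = 93234 / 103572 = 0.900 = 90.0%

90.0 %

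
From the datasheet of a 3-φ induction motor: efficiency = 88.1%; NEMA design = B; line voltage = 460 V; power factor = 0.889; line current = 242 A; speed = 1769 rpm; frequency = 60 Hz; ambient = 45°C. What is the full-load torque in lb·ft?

P_in = √3·V·I·cosφ = 1.732 × 460 × 242 × 0.889 = 171405 W
P_out = η·P_in = 0.881 × 171405 = 151008 W
n = 1769 rpm
ω = 2π×1769/60 = 185.2 rad/s
τ = P_out/ω = 151008/185.2 = 815.4 N·m
In lb·ft: 815.4/1.356 = 601 lb·ft

601 lb·ft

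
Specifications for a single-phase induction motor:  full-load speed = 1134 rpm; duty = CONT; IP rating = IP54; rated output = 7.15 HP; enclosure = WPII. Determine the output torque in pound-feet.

33.1 lb·ft

P_out = 7.15 × 746 = 5334 W
ω = 2π × 1134/60 = 118.8 rad/s
τ = P_out/ω = 5334/118.8 = 44.9 N·m
In lb·ft: 44.9/1.356 = 33.1 lb·ft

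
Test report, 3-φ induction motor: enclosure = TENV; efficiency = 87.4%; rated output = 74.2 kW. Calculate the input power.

P_out = 74200 W
P_in = P_out/η = 74200/0.874 = 84897 W = 84.9 kW

84.9 kW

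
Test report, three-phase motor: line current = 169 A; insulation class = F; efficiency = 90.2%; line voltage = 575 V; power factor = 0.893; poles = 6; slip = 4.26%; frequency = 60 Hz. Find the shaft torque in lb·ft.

P_in = √3·V·I·cosφ = 1.732 × 575 × 169 × 0.893 = 150298 W
P_out = η·P_in = 0.902 × 150298 = 135569 W
n_s = 120×60/6 = 1200 rpm; n = 1200×(1−0.0426) = 1149 rpm
ω = 2π×1149/60 = 120.3 rad/s
τ = P_out/ω = 135569/120.3 = 1127 N·m
In lb·ft: 1127/1.356 = 831 lb·ft

831 lb·ft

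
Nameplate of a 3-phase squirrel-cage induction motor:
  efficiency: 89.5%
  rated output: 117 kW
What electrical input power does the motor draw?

131 kW

P_out = 117000 W
P_in = P_out/η = 117000/0.895 = 130726 W = 131 kW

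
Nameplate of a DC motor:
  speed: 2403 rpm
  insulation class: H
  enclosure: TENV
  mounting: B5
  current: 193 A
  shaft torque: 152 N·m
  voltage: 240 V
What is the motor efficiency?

82.6 %

ω = 2π × 2403/60 = 251.6 rad/s; P_out = τω = 152 × 251.6 = 38243 W
P_in = V·I = 240 × 193 = 46320 W
η = P_out / P_in = 38243 / 46320 = 0.826 = 82.6%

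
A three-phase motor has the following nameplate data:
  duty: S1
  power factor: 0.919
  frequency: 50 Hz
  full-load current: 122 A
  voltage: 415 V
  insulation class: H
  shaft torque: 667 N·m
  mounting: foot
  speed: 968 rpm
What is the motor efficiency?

83.9 %

ω = 2π × 968/60 = 101.4 rad/s; P_out = τω = 667 × 101.4 = 67634 W
P_in = √3·V_L·I_L·cosφ = 1.732 × 415 × 122 × 0.919 = 80588 W
η = P_out / P_in = 67634 / 80588 = 0.839 = 83.9%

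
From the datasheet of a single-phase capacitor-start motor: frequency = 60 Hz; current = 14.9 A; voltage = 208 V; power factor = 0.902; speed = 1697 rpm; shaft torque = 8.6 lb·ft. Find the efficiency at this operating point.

τ = 8.6 lb·ft × 1.356 = 11.66 N·m
ω = 2π × 1697/60 = 177.7 rad/s; P_out = τω = 11.66 × 177.7 = 2072 W
P_in = V·I·cosφ = 208 × 14.9 × 0.902 = 2795 W
η = P_out / P_in = 2072 / 2795 = 0.741 = 74.1%

74.1 %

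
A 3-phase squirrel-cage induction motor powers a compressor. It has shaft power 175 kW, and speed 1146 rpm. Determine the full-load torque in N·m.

1460 N·m

ω = 2π × 1146/60 = 120 rad/s
τ = P/ω = 175000/120 = 1460 N·m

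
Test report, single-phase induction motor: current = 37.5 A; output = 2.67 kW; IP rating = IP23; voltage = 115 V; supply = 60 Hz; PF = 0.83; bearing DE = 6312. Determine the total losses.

909 W

P_in = V·I·cosφ = 115×37.5×0.83 = 3579 W
P_out = 2670 W
Losses = P_in − P_out = 3579 − 2670 = 909 W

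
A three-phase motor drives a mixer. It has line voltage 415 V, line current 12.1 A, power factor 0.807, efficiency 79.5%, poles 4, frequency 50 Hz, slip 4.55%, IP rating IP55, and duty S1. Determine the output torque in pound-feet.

P_in = √3·V·I·cosφ = 1.732 × 415 × 12.1 × 0.807 = 7019 W
P_out = η·P_in = 0.795 × 7019 = 5580 W
n_s = 120×50/4 = 1500 rpm; n = 1500×(1−0.0455) = 1432 rpm
ω = 2π×1432/60 = 150 rad/s
τ = P_out/ω = 5580/150 = 37.2 N·m
In lb·ft: 37.2/1.356 = 27.4 lb·ft

27.4 lb·ft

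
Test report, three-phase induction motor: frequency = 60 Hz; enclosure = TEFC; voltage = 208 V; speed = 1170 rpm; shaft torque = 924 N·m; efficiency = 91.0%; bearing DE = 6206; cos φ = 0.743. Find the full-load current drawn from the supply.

ω = 2π×1170/60 = 122.5 rad/s; P_out = τω = 924 × 122.5 = 113190 W
P_in = P_out / η = 113190 / 0.910 = 124385 W
I_L = P_in / (√3·V_L·cosφ) = 124385 / (1.732 × 208 × 0.743) = 465 A

465 A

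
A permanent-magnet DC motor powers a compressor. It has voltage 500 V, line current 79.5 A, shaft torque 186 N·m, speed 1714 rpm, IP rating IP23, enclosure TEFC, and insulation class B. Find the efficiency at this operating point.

84.0 %

ω = 2π × 1714/60 = 179.5 rad/s; P_out = τω = 186 × 179.5 = 33387 W
P_in = V·I = 500 × 79.5 = 39750 W
η = P_out / P_in = 33387 / 39750 = 0.840 = 84.0%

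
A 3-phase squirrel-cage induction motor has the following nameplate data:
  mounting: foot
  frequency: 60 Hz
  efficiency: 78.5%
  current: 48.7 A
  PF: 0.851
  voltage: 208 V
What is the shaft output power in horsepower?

15.7 HP

P_in = √3·V·I·cosφ = 1.732 × 208 × 48.7 × 0.851 = 14930 W
P_out = η·P_in = 0.785 × 14930 = 11720 W
= 11720/746 = 15.7 HP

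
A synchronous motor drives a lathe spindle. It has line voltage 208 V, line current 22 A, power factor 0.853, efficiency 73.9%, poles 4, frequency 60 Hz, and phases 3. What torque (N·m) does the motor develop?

26.5 N·m

P_in = √3·V·I·cosφ = 1.732 × 208 × 22 × 0.853 = 6761 W
P_out = η·P_in = 0.739 × 6761 = 4996 W
n = n_s = 120×60/4 = 1800 rpm (synchronous)
ω = 2π×1800/60 = 188.5 rad/s
τ = P_out/ω = 4996/188.5 = 26.5 N·m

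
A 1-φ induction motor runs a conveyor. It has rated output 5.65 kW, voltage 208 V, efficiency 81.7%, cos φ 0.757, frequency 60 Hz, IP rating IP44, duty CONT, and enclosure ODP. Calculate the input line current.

P_out = 5.65 kW = 5650 W
P_in = P_out / η = 5650 / 0.817 = 6916 W
I = P_in / (V·cosφ) = 6916 / (208 × 0.757) = 43.9 A

43.9 A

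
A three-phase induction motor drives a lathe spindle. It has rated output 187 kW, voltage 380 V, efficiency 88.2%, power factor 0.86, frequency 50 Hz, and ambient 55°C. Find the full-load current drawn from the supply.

P_out = 187 kW = 187000 W
P_in = P_out / η = 187000 / 0.882 = 212018 W
I_L = P_in / (√3·V_L·cosφ) = 212018 / (1.732 × 380 × 0.86) = 375 A

375 A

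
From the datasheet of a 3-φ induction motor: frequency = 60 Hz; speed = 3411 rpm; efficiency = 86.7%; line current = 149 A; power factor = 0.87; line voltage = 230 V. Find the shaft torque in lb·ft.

P_in = √3·V·I·cosφ = 1.732 × 230 × 149 × 0.87 = 51639 W
P_out = η·P_in = 0.867 × 51639 = 44771 W
n = 3411 rpm
ω = 2π×3411/60 = 357.2 rad/s
τ = P_out/ω = 44771/357.2 = 125.3 N·m
In lb·ft: 125.3/1.356 = 92.4 lb·ft

92.4 lb·ft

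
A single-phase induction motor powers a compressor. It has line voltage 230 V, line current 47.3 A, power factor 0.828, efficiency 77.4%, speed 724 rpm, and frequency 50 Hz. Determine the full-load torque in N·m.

P_in = V·I·cosφ = 230 × 47.3 × 0.828 = 9008 W
P_out = η·P_in = 0.774 × 9008 = 6972 W
n = 724 rpm
ω = 2π×724/60 = 75.82 rad/s
τ = P_out/ω = 6972/75.82 = 92 N·m

92 N·m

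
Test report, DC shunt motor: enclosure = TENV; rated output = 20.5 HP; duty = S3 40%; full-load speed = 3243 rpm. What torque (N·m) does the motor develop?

P_out = 20.5 × 746 = 15293 W
ω = 2π × 3243/60 = 339.6 rad/s
τ = P_out/ω = 15293/339.6 = 45 N·m

45 N·m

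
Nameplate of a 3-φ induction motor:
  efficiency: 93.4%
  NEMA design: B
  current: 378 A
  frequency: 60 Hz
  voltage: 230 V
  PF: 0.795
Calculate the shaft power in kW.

P_in = √3·V·I·cosφ = 1.732 × 230 × 378 × 0.795 = 119711 W
P_out = η·P_in = 0.934 × 119711 = 111810 W

112 kW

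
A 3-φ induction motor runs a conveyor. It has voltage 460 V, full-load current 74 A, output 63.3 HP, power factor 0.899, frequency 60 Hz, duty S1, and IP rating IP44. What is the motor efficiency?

89.1 %

P_out = 63.3 × 746 = 47222 W
P_in = √3·V_L·I_L·cosφ = 1.732 × 460 × 74 × 0.899 = 53003 W
η = P_out / P_in = 47222 / 53003 = 0.891 = 89.1%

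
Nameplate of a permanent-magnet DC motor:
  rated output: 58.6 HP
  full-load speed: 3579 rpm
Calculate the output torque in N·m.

117 N·m

P_out = 58.6 × 746 = 43716 W
ω = 2π × 3579/60 = 374.8 rad/s
τ = P_out/ω = 43716/374.8 = 117 N·m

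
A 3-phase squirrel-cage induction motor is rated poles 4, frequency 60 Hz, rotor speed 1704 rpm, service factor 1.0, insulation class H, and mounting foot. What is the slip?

n_s = 120f/p = 120×60/4 = 1800 rpm
s = (n_s − n)/n_s = (1800 − 1704)/1800 = 0.0533

5.33 %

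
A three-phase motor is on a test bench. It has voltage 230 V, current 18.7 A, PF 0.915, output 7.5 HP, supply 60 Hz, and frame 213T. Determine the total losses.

P_in = √3·V·I·cosφ = 1.732×230×18.7×0.915 = 6816 W
P_out = 7.5×746 = 5595 W
Losses = P_in − P_out = 6816 − 5595 = 1221 W

1.22 kW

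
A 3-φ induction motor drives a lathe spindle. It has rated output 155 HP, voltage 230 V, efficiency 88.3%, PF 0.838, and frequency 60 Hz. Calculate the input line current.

392 A

P_out = 155 × 746 = 115630 W
P_in = P_out / η = 115630 / 0.883 = 130951 W
I_L = P_in / (√3·V_L·cosφ) = 130951 / (1.732 × 230 × 0.838) = 392 A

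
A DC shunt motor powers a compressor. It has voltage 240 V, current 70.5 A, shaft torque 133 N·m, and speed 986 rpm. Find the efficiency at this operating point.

ω = 2π × 986/60 = 103.3 rad/s; P_out = τω = 133 × 103.3 = 13739 W
P_in = V·I = 240 × 70.5 = 16920 W
η = P_out / P_in = 13739 / 16920 = 0.812 = 81.2%

81.2 %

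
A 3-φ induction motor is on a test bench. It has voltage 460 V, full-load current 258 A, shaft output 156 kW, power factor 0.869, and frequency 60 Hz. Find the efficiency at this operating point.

87.3 %

P_out = 156 kW = 156000 W
P_in = √3·V_L·I_L·cosφ = 1.732 × 460 × 258 × 0.869 = 178626 W
η = P_out / P_in = 156000 / 178626 = 0.873 = 87.3%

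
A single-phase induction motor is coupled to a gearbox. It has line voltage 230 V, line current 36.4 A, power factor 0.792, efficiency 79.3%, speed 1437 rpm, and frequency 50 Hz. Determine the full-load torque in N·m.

34.9 N·m

P_in = V·I·cosφ = 230 × 36.4 × 0.792 = 6631 W
P_out = η·P_in = 0.793 × 6631 = 5258 W
n = 1437 rpm
ω = 2π×1437/60 = 150.5 rad/s
τ = P_out/ω = 5258/150.5 = 34.9 N·m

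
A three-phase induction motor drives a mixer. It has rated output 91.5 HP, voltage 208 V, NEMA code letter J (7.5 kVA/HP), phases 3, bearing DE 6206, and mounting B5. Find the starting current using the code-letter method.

1900 A

S_LR = 7.5 × 91.5 = 686.25 kVA
I_LR = S_LR/(√3·V_L) = 686250/(1.732×208) = 1900 A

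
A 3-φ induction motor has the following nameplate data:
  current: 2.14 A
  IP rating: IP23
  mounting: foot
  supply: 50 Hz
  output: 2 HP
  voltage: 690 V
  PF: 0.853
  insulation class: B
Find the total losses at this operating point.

690 W

P_in = √3·V·I·cosφ = 1.732×690×2.14×0.853 = 2182 W
P_out = 2×746 = 1492 W
Losses = P_in − P_out = 2182 − 1492 = 690 W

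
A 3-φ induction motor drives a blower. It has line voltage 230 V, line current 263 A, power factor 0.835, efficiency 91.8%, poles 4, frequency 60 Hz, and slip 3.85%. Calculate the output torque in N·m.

443 N·m

P_in = √3·V·I·cosφ = 1.732 × 230 × 263 × 0.835 = 87482 W
P_out = η·P_in = 0.918 × 87482 = 80308 W
n_s = 120×60/4 = 1800 rpm; n = 1800×(1−0.0385) = 1731 rpm
ω = 2π×1731/60 = 181.3 rad/s
τ = P_out/ω = 80308/181.3 = 443 N·m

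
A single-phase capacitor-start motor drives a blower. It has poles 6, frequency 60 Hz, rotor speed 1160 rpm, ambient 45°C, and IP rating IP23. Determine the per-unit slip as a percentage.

n_s = 120f/p = 120×60/6 = 1200 rpm
s = (n_s − n)/n_s = (1200 − 1160)/1200 = 0.0333

3.3 %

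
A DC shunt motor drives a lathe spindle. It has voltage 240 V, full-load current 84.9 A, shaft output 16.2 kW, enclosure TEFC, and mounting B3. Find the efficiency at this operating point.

P_out = 16.2 kW = 16200 W
P_in = V·I = 240 × 84.9 = 20376 W
η = P_out / P_in = 16200 / 20376 = 0.795 = 79.5%

79.5 %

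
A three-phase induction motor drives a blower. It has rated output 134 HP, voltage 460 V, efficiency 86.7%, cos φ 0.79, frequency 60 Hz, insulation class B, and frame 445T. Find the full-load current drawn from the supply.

P_out = 134 × 746 = 99964 W
P_in = P_out / η = 99964 / 0.867 = 115299 W
I_L = P_in / (√3·V_L·cosφ) = 115299 / (1.732 × 460 × 0.79) = 183 A

183 A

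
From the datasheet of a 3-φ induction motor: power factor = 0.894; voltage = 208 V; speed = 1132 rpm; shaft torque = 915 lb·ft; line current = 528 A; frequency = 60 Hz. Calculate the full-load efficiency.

τ = 915 lb·ft × 1.356 = 1241 N·m
ω = 2π × 1132/60 = 118.5 rad/s; P_out = τω = 1241 × 118.5 = 147059 W
P_in = √3·V_L·I_L·cosφ = 1.732 × 208 × 528 × 0.894 = 170052 W
η = P_out / P_in = 147059 / 170052 = 0.865 = 86.5%

86.5 %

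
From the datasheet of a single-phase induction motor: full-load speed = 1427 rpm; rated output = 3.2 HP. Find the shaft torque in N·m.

16 N·m

P_out = 3.2 × 746 = 2387 W
ω = 2π × 1427/60 = 149.4 rad/s
τ = P_out/ω = 2387/149.4 = 16 N·m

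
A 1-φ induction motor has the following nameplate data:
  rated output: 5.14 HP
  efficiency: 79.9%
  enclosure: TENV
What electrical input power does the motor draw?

4.8 kW

P_out = 5.14 × 746 = 3834 W
P_in = P_out/η = 3834/0.799 = 4798 W = 4.8 kW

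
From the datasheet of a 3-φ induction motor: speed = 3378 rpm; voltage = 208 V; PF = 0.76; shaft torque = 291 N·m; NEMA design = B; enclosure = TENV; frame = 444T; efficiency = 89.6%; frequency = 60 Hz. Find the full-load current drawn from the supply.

420 A

ω = 2π×3378/60 = 353.7 rad/s; P_out = τω = 291 × 353.7 = 102927 W
P_in = P_out / η = 102927 / 0.896 = 114874 W
I_L = P_in / (√3·V_L·cosφ) = 114874 / (1.732 × 208 × 0.76) = 420 A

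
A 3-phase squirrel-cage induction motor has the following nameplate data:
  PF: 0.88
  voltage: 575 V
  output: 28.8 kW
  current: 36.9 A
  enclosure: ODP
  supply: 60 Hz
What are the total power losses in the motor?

P_in = √3·V·I·cosφ = 1.732×575×36.9×0.88 = 32339 W
P_out = 28800 W
Losses = P_in − P_out = 32339 − 28800 = 3539 W

3540 W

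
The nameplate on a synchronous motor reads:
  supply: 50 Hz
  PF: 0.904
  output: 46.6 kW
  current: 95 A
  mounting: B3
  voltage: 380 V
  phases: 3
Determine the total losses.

9920 W

P_in = √3·V·I·cosφ = 1.732×380×95×0.904 = 56523 W
P_out = 46600 W
Losses = P_in − P_out = 56523 − 46600 = 9923 W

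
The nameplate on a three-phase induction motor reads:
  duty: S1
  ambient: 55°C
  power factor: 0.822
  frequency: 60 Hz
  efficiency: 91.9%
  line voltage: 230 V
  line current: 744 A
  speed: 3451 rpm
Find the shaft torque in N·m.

620 N·m

P_in = √3·V·I·cosφ = 1.732 × 230 × 744 × 0.822 = 243624 W
P_out = η·P_in = 0.919 × 243624 = 223890 W
n = 3451 rpm
ω = 2π×3451/60 = 361.4 rad/s
τ = P_out/ω = 223890/361.4 = 620 N·m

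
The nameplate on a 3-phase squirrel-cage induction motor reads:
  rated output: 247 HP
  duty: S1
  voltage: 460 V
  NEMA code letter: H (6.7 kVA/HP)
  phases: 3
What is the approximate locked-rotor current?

2080 A

S_LR = 6.7 × 247 = 1654.9 kVA
I_LR = S_LR/(√3·V_L) = 1654900/(1.732×460) = 2080 A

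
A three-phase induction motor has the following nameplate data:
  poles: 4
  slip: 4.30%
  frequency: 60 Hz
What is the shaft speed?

1723 rpm

n_s = 120f/p = 120×60/4 = 1800 rpm
n = n_s(1 − s) = 1800 × (1 − 0.043) = 1723 rpm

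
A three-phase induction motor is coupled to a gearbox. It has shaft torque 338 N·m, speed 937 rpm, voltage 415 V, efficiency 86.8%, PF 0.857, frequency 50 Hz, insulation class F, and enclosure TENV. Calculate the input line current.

ω = 2π×937/60 = 98.12 rad/s; P_out = τω = 338 × 98.12 = 33165 W
P_in = P_out / η = 33165 / 0.868 = 38209 W
I_L = P_in / (√3·V_L·cosφ) = 38209 / (1.732 × 415 × 0.857) = 62 A

62 A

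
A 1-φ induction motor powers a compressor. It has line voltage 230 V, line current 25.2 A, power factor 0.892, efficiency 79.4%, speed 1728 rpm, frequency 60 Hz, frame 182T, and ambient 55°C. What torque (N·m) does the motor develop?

22.7 N·m

P_in = V·I·cosφ = 230 × 25.2 × 0.892 = 5170 W
P_out = η·P_in = 0.794 × 5170 = 4105 W
n = 1728 rpm
ω = 2π×1728/60 = 181 rad/s
τ = P_out/ω = 4105/181 = 22.7 N·m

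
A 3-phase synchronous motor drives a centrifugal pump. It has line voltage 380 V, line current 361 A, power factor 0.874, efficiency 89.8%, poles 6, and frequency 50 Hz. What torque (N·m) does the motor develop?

1780 N·m

P_in = √3·V·I·cosφ = 1.732 × 380 × 361 × 0.874 = 207659 W
P_out = η·P_in = 0.898 × 207659 = 186478 W
n = n_s = 120×50/6 = 1000 rpm (synchronous)
ω = 2π×1000/60 = 104.7 rad/s
τ = P_out/ω = 186478/104.7 = 1780 N·m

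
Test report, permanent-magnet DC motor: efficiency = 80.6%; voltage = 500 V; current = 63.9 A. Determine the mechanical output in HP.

34.5 HP

P_in = V·I = 500 × 63.9 = 31950 W
P_out = η·P_in = 0.806 × 31950 = 25752 W
= 25752/746 = 34.5 HP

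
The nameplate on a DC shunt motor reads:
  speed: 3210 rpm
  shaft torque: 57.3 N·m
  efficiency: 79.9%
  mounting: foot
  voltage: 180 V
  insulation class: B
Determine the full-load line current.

ω = 2π×3210/60 = 336.2 rad/s; P_out = τω = 57.3 × 336.2 = 19264 W
P_in = P_out / η = 19264 / 0.799 = 24110 W
I = P_in / V = 24110 / 180 = 134 A

134 A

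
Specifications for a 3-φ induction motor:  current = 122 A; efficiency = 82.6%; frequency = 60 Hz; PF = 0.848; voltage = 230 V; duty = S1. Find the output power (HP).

45.6 HP

P_in = √3·V·I·cosφ = 1.732 × 230 × 122 × 0.848 = 41213 W
P_out = η·P_in = 0.826 × 41213 = 34042 W
= 34042/746 = 45.6 HP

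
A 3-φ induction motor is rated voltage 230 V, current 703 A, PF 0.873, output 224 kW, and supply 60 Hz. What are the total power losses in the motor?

20.5 kW

P_in = √3·V·I·cosφ = 1.732×230×703×0.873 = 244481 W
P_out = 224000 W
Losses = P_in − P_out = 244481 − 224000 = 20481 W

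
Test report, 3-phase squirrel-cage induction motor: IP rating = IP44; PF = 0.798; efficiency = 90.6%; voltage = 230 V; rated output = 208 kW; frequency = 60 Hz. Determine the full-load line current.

P_out = 208 kW = 208000 W
P_in = P_out / η = 208000 / 0.906 = 229581 W
I_L = P_in / (√3·V_L·cosφ) = 229581 / (1.732 × 230 × 0.798) = 722 A

722 A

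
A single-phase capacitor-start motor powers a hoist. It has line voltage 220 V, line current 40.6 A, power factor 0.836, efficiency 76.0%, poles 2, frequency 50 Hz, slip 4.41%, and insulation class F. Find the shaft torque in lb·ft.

P_in = V·I·cosφ = 220 × 40.6 × 0.836 = 7467 W
P_out = η·P_in = 0.76 × 7467 = 5675 W
n_s = 120×50/2 = 3000 rpm; n = 3000×(1−0.0441) = 2868 rpm
ω = 2π×2868/60 = 300.3 rad/s
τ = P_out/ω = 5675/300.3 = 18.9 N·m
In lb·ft: 18.9/1.356 = 13.9 lb·ft

13.9 lb·ft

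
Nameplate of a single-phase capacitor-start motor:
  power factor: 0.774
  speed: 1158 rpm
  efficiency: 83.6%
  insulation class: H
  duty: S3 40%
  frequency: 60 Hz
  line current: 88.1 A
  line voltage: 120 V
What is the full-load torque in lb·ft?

41.6 lb·ft

P_in = V·I·cosφ = 120 × 88.1 × 0.774 = 8183 W
P_out = η·P_in = 0.836 × 8183 = 6841 W
n = 1158 rpm
ω = 2π×1158/60 = 121.3 rad/s
τ = P_out/ω = 6841/121.3 = 56.4 N·m
In lb·ft: 56.4/1.356 = 41.6 lb·ft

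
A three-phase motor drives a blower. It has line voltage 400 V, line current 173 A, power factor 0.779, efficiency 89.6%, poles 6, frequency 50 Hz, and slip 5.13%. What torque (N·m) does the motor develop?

P_in = √3·V·I·cosφ = 1.732 × 400 × 173 × 0.779 = 93367 W
P_out = η·P_in = 0.896 × 93367 = 83657 W
n_s = 120×50/6 = 1000 rpm; n = 1000×(1−0.0513) = 949 rpm
ω = 2π×949/60 = 99.38 rad/s
τ = P_out/ω = 83657/99.38 = 842 N·m

842 N·m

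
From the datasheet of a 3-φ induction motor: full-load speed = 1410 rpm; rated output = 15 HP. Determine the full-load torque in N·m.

75.8 N·m

P_out = 15 × 746 = 11190 W
ω = 2π × 1410/60 = 147.7 rad/s
τ = P_out/ω = 11190/147.7 = 75.8 N·m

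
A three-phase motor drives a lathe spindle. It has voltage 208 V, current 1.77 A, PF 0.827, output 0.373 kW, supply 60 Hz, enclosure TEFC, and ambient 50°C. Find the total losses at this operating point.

154 W

P_in = √3·V·I·cosφ = 1.732×208×1.77×0.827 = 527 W
P_out = 373 W
Losses = P_in − P_out = 527 − 373 = 154 W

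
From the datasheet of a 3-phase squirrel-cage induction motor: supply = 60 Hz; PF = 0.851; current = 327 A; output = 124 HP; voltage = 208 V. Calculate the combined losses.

P_in = √3·V·I·cosφ = 1.732×208×327×0.851 = 100251 W
P_out = 124×746 = 92504 W
Losses = P_in − P_out = 100251 − 92504 = 7747 W

7.75 kW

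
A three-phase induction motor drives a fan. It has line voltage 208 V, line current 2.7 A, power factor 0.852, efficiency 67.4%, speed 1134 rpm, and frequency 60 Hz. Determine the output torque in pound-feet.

3.47 lb·ft

P_in = √3·V·I·cosφ = 1.732 × 208 × 2.7 × 0.852 = 829 W
P_out = η·P_in = 0.674 × 829 = 559 W
n = 1134 rpm
ω = 2π×1134/60 = 118.8 rad/s
τ = P_out/ω = 559/118.8 = 4.705 N·m
In lb·ft: 4.705/1.356 = 3.47 lb·ft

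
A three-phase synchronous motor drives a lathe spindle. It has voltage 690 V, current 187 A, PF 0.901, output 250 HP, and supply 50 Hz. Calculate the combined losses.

P_in = √3·V·I·cosφ = 1.732×690×187×0.901 = 201355 W
P_out = 250×746 = 186500 W
Losses = P_in − P_out = 201355 − 186500 = 14855 W

14.9 kW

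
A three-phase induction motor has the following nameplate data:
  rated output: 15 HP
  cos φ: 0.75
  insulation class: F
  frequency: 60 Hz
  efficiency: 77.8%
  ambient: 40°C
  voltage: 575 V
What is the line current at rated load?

P_out = 15 × 746 = 11190 W
P_in = P_out / η = 11190 / 0.778 = 14383 W
I_L = P_in / (√3·V_L·cosφ) = 14383 / (1.732 × 575 × 0.75) = 19.3 A

19.3 A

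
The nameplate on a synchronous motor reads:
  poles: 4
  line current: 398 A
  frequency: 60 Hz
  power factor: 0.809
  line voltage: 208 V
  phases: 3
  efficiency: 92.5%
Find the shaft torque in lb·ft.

420 lb·ft

P_in = √3·V·I·cosφ = 1.732 × 208 × 398 × 0.809 = 115996 W
P_out = η·P_in = 0.925 × 115996 = 107296 W
n = n_s = 120×60/4 = 1800 rpm (synchronous)
ω = 2π×1800/60 = 188.5 rad/s
τ = P_out/ω = 107296/188.5 = 569.2 N·m
In lb·ft: 569.2/1.356 = 420 lb·ft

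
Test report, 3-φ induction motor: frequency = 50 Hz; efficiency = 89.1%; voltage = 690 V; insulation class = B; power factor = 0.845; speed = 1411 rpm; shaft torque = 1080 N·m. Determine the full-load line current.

ω = 2π×1411/60 = 147.8 rad/s; P_out = τω = 1080 × 147.8 = 159624 W
P_in = P_out / η = 159624 / 0.891 = 179152 W
I_L = P_in / (√3·V_L·cosφ) = 179152 / (1.732 × 690 × 0.845) = 177 A

177 A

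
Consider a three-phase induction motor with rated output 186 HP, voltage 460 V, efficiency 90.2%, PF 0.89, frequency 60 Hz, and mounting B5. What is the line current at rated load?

217 A

P_out = 186 × 746 = 138756 W
P_in = P_out / η = 138756 / 0.902 = 153831 W
I_L = P_in / (√3·V_L·cosφ) = 153831 / (1.732 × 460 × 0.89) = 217 A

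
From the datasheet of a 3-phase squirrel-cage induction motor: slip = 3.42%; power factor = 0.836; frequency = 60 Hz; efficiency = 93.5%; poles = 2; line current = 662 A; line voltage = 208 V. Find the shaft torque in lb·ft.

P_in = √3·V·I·cosφ = 1.732 × 208 × 662 × 0.836 = 199377 W
P_out = η·P_in = 0.935 × 199377 = 186417 W
n_s = 120×60/2 = 3600 rpm; n = 3600×(1−0.0342) = 3477 rpm
ω = 2π×3477/60 = 364.1 rad/s
τ = P_out/ω = 186417/364.1 = 512 N·m
In lb·ft: 512/1.356 = 378 lb·ft

378 lb·ft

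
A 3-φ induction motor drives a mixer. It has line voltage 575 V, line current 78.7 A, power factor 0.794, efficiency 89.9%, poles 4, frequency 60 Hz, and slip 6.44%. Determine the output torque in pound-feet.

234 lb·ft

P_in = √3·V·I·cosφ = 1.732 × 575 × 78.7 × 0.794 = 62232 W
P_out = η·P_in = 0.899 × 62232 = 55947 W
n_s = 120×60/4 = 1800 rpm; n = 1800×(1−0.0644) = 1684 rpm
ω = 2π×1684/60 = 176.3 rad/s
τ = P_out/ω = 55947/176.3 = 317.3 N·m
In lb·ft: 317.3/1.356 = 234 lb·ft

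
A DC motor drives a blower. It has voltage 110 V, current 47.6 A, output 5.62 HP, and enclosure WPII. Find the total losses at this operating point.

P_in = V·I = 110×47.6 = 5236 W
P_out = 5.62×746 = 4193 W
Losses = P_in − P_out = 5236 − 4193 = 1043 W

1040 W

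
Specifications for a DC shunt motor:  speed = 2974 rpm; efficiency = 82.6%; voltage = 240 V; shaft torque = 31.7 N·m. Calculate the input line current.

49.8 A

ω = 2π×2974/60 = 311.4 rad/s; P_out = τω = 31.7 × 311.4 = 9871 W
P_in = P_out / η = 9871 / 0.826 = 11950 W
I = P_in / V = 11950 / 240 = 49.8 A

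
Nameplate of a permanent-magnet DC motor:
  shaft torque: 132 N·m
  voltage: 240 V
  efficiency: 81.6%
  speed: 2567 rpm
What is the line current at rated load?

181 A

ω = 2π×2567/60 = 268.8 rad/s; P_out = τω = 132 × 268.8 = 35482 W
P_in = P_out / η = 35482 / 0.816 = 43483 W
I = P_in / V = 43483 / 240 = 181 A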